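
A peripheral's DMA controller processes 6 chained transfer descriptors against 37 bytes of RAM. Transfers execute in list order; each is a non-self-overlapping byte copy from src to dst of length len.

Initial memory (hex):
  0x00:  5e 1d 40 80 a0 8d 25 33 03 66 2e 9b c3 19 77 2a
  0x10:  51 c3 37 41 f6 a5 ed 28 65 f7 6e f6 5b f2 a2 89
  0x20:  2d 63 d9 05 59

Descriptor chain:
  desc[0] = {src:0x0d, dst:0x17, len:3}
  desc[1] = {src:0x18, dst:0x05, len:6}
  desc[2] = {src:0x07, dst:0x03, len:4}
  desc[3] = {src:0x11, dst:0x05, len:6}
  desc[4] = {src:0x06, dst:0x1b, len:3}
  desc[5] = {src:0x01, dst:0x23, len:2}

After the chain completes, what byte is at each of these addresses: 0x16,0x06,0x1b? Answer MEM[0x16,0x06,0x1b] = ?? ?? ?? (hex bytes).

  after D0: wrote 3B at 0x17 = 19772a
  after D1: wrote 6B at 0x05 = 772a6ef65bf2
  after D2: wrote 4B at 0x03 = 6ef65bf2
  after D3: wrote 6B at 0x05 = c33741f6a5ed
  after D4: wrote 3B at 0x1b = 3741f6
  after D5: wrote 2B at 0x23 = 1d40
query mem[0x16]=0xed, mem[0x06]=0x37, mem[0x1b]=0x37

MEM[0x16,0x06,0x1b] = ed 37 37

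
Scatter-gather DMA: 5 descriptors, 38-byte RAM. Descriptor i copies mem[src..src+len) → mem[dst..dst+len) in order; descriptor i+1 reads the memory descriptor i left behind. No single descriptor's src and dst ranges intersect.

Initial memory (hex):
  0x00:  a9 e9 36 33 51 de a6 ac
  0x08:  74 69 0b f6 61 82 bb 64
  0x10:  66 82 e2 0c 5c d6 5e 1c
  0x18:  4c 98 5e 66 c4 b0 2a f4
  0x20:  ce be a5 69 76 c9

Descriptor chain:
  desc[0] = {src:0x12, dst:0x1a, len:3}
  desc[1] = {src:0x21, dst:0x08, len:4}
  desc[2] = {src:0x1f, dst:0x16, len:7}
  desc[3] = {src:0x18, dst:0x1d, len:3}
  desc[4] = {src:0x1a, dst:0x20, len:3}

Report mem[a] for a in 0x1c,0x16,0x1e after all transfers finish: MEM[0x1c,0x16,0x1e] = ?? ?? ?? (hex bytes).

MEM[0x1c,0x16,0x1e] = c9 f4 a5

  after D0: wrote 3B at 0x1a = e20c5c
  after D1: wrote 4B at 0x08 = bea56976
  after D2: wrote 7B at 0x16 = f4cebea56976c9
  after D3: wrote 3B at 0x1d = bea569
  after D4: wrote 3B at 0x20 = 6976c9
query mem[0x1c]=0xc9, mem[0x16]=0xf4, mem[0x1e]=0xa5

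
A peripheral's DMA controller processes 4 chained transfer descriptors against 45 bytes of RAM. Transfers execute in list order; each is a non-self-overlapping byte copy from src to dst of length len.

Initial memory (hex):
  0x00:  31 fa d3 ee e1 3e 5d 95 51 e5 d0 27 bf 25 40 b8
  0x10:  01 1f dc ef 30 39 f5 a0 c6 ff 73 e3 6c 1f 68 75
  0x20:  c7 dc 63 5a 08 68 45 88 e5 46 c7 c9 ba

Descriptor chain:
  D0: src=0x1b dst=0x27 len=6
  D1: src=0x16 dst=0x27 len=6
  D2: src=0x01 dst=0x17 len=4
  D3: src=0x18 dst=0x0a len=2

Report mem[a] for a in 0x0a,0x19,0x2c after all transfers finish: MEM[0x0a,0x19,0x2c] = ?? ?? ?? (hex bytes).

MEM[0x0a,0x19,0x2c] = d3 ee e3

#0 dst[0x27+6] := {0xe3,0x6c,0x1f,0x68,0x75,0xc7}
#1 dst[0x27+6] := {0xf5,0xa0,0xc6,0xff,0x73,0xe3}
#2 dst[0x17+4] := {0xfa,0xd3,0xee,0xe1}
#3 dst[0x0a+2] := {0xd3,0xee}
query mem[0x0a]=0xd3, mem[0x19]=0xee, mem[0x2c]=0xe3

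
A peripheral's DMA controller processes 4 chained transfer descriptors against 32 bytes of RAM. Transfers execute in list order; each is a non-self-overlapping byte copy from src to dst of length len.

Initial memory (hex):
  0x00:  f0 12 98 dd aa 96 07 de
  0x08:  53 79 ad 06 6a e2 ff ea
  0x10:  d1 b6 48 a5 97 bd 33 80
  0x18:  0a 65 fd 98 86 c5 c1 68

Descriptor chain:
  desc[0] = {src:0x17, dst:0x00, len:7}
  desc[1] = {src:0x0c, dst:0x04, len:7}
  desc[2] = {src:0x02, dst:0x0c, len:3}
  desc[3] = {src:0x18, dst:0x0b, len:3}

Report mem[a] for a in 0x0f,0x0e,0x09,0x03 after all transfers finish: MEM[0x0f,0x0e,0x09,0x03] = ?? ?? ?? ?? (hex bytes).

#0 dst[0x00+7] := {0x80,0x0a,0x65,0xfd,0x98,0x86,0xc5}
#1 dst[0x04+7] := {0x6a,0xe2,0xff,0xea,0xd1,0xb6,0x48}
#2 dst[0x0c+3] := {0x65,0xfd,0x6a}
#3 dst[0x0b+3] := {0x0a,0x65,0xfd}
query mem[0x0f]=0xea, mem[0x0e]=0x6a, mem[0x09]=0xb6, mem[0x03]=0xfd

MEM[0x0f,0x0e,0x09,0x03] = ea 6a b6 fd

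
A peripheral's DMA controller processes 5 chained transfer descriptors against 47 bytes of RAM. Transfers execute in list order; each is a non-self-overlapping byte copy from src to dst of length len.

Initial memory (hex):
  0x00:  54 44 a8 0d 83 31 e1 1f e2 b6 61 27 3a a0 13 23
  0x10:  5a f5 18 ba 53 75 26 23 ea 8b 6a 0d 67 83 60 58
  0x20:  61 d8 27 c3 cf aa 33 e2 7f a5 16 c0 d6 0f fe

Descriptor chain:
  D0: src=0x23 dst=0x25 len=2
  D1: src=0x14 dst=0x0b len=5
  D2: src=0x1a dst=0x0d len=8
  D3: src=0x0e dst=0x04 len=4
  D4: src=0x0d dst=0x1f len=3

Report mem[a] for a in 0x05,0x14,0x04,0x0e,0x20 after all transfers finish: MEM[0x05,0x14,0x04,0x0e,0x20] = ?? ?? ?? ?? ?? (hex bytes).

[0] 0x23->0x25 len=2 : c3 cf
[1] 0x14->0x0b len=5 : 53 75 26 23 ea
[2] 0x1a->0x0d len=8 : 6a 0d 67 83 60 58 61 d8
[3] 0x0e->0x04 len=4 : 0d 67 83 60
[4] 0x0d->0x1f len=3 : 6a 0d 67
query mem[0x05]=0x67, mem[0x14]=0xd8, mem[0x04]=0x0d, mem[0x0e]=0x0d, mem[0x20]=0x0d

MEM[0x05,0x14,0x04,0x0e,0x20] = 67 d8 0d 0d 0d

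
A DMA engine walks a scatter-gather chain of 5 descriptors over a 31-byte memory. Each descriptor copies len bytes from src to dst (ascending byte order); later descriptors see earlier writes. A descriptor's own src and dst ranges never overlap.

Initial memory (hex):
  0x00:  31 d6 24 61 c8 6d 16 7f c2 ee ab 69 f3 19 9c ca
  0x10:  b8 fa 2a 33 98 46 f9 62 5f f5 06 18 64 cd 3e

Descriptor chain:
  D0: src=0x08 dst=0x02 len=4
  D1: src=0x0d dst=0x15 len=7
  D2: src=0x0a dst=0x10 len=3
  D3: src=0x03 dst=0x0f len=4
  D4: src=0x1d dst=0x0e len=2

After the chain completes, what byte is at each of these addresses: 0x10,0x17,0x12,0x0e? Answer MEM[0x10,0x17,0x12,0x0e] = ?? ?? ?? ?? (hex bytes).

MEM[0x10,0x17,0x12,0x0e] = ab ca 16 cd

  after D0: wrote 4B at 0x02 = c2eeab69
  after D1: wrote 7B at 0x15 = 199ccab8fa2a33
  after D2: wrote 3B at 0x10 = ab69f3
  after D3: wrote 4B at 0x0f = eeab6916
  after D4: wrote 2B at 0x0e = cd3e
query mem[0x10]=0xab, mem[0x17]=0xca, mem[0x12]=0x16, mem[0x0e]=0xcd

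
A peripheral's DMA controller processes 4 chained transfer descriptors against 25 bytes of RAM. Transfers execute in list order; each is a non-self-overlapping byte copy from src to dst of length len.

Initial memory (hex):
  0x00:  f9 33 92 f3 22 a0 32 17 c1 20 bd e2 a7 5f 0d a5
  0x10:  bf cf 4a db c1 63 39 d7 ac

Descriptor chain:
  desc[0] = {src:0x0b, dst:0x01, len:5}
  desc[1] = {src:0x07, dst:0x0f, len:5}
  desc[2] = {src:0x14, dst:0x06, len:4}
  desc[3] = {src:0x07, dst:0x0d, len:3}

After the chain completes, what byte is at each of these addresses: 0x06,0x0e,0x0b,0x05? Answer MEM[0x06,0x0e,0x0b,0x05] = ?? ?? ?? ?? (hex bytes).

D0: mem[0x01..0x05] <- [e2 a7 5f 0d a5]
D1: mem[0x0f..0x13] <- [17 c1 20 bd e2]
D2: mem[0x06..0x09] <- [c1 63 39 d7]
D3: mem[0x0d..0x0f] <- [63 39 d7]
query mem[0x06]=0xc1, mem[0x0e]=0x39, mem[0x0b]=0xe2, mem[0x05]=0xa5

MEM[0x06,0x0e,0x0b,0x05] = c1 39 e2 a5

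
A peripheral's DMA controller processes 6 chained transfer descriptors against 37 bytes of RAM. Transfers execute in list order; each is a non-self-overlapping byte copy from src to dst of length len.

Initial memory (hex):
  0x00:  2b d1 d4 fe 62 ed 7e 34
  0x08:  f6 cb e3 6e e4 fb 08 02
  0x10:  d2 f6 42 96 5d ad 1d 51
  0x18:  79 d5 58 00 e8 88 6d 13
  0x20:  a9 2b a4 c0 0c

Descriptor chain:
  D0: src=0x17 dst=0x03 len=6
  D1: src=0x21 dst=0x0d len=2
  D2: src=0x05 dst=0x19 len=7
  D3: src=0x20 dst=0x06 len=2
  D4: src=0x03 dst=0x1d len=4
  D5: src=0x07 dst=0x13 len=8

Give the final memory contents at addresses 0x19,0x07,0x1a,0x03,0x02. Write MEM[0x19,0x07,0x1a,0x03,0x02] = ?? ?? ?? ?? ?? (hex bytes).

#0 dst[0x03+6] := {0x51,0x79,0xd5,0x58,0x00,0xe8}
#1 dst[0x0d+2] := {0x2b,0xa4}
#2 dst[0x19+7] := {0xd5,0x58,0x00,0xe8,0xcb,0xe3,0x6e}
#3 dst[0x06+2] := {0xa9,0x2b}
#4 dst[0x1d+4] := {0x51,0x79,0xd5,0xa9}
#5 dst[0x13+8] := {0x2b,0xe8,0xcb,0xe3,0x6e,0xe4,0x2b,0xa4}
query mem[0x19]=0x2b, mem[0x07]=0x2b, mem[0x1a]=0xa4, mem[0x03]=0x51, mem[0x02]=0xd4

MEM[0x19,0x07,0x1a,0x03,0x02] = 2b 2b a4 51 d4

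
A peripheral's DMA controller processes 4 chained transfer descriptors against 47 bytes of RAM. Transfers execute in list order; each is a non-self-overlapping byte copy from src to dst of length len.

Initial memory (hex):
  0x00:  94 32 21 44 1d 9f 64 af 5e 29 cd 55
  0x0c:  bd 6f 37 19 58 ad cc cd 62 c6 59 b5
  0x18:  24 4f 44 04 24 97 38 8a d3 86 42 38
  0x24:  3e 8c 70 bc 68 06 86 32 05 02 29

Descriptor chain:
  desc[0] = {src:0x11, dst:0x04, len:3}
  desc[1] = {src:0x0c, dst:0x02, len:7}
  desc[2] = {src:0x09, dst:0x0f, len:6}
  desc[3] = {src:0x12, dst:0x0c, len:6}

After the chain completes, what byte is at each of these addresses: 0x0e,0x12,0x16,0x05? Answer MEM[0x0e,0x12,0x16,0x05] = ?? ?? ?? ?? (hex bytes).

MEM[0x0e,0x12,0x16,0x05] = 37 bd 59 19

  after D0: wrote 3B at 0x04 = adcccd
  after D1: wrote 7B at 0x02 = bd6f371958adcc
  after D2: wrote 6B at 0x0f = 29cd55bd6f37
  after D3: wrote 6B at 0x0c = bd6f37c659b5
query mem[0x0e]=0x37, mem[0x12]=0xbd, mem[0x16]=0x59, mem[0x05]=0x19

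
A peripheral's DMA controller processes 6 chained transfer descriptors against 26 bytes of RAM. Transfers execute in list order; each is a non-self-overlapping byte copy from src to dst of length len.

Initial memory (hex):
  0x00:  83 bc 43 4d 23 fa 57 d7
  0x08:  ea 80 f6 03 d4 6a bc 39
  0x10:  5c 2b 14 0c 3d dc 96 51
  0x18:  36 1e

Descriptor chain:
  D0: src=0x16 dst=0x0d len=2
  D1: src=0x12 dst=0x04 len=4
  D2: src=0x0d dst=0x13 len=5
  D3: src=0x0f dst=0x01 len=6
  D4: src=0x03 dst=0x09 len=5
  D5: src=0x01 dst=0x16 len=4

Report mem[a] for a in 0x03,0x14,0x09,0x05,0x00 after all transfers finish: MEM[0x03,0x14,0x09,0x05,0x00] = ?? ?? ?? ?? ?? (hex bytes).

MEM[0x03,0x14,0x09,0x05,0x00] = 2b 51 2b 96 83

[0] 0x16->0x0d len=2 : 96 51
[1] 0x12->0x04 len=4 : 14 0c 3d dc
[2] 0x0d->0x13 len=5 : 96 51 39 5c 2b
[3] 0x0f->0x01 len=6 : 39 5c 2b 14 96 51
[4] 0x03->0x09 len=5 : 2b 14 96 51 dc
[5] 0x01->0x16 len=4 : 39 5c 2b 14
query mem[0x03]=0x2b, mem[0x14]=0x51, mem[0x09]=0x2b, mem[0x05]=0x96, mem[0x00]=0x83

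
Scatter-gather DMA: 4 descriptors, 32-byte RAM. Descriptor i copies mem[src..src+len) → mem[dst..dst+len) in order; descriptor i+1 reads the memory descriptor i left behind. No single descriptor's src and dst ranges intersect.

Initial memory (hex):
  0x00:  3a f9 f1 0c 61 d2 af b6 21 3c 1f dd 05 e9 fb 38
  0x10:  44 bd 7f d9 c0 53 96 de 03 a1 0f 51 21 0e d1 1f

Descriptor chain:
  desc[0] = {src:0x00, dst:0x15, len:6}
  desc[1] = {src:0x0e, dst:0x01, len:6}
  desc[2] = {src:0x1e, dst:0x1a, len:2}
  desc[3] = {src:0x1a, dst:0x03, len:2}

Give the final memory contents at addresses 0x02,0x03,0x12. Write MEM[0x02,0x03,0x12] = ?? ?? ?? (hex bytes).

MEM[0x02,0x03,0x12] = 38 d1 7f

  after D0: wrote 6B at 0x15 = 3af9f10c61d2
  after D1: wrote 6B at 0x01 = fb3844bd7fd9
  after D2: wrote 2B at 0x1a = d11f
  after D3: wrote 2B at 0x03 = d11f
query mem[0x02]=0x38, mem[0x03]=0xd1, mem[0x12]=0x7f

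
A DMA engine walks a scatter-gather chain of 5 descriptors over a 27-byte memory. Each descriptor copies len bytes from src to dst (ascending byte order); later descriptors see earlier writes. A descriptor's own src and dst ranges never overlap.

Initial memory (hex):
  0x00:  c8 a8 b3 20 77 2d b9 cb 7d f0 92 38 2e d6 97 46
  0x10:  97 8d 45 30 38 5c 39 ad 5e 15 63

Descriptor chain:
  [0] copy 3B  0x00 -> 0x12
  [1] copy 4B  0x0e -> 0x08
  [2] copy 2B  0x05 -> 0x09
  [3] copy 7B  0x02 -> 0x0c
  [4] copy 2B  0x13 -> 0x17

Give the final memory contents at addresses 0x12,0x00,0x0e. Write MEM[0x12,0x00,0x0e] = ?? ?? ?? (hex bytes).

D0: mem[0x12..0x14] <- [c8 a8 b3]
D1: mem[0x08..0x0b] <- [97 46 97 8d]
D2: mem[0x09..0x0a] <- [2d b9]
D3: mem[0x0c..0x12] <- [b3 20 77 2d b9 cb 97]
D4: mem[0x17..0x18] <- [a8 b3]
query mem[0x12]=0x97, mem[0x00]=0xc8, mem[0x0e]=0x77

MEM[0x12,0x00,0x0e] = 97 c8 77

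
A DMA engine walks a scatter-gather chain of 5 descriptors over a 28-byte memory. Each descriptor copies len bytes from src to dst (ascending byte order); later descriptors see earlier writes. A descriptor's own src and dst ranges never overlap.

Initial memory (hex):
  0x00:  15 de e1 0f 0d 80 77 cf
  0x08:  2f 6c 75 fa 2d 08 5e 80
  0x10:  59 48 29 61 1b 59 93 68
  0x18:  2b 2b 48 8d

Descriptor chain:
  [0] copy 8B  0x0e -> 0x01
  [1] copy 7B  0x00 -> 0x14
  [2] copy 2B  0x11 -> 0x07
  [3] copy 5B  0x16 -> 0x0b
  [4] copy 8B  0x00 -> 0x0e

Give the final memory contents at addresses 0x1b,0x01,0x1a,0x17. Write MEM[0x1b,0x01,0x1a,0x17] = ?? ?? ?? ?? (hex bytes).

MEM[0x1b,0x01,0x1a,0x17] = 8d 5e 61 59

  after D0: wrote 8B at 0x01 = 5e80594829611b59
  after D1: wrote 7B at 0x14 = 155e8059482961
  after D2: wrote 2B at 0x07 = 4829
  after D3: wrote 5B at 0x0b = 8059482961
  after D4: wrote 8B at 0x0e = 155e805948296148
query mem[0x1b]=0x8d, mem[0x01]=0x5e, mem[0x1a]=0x61, mem[0x17]=0x59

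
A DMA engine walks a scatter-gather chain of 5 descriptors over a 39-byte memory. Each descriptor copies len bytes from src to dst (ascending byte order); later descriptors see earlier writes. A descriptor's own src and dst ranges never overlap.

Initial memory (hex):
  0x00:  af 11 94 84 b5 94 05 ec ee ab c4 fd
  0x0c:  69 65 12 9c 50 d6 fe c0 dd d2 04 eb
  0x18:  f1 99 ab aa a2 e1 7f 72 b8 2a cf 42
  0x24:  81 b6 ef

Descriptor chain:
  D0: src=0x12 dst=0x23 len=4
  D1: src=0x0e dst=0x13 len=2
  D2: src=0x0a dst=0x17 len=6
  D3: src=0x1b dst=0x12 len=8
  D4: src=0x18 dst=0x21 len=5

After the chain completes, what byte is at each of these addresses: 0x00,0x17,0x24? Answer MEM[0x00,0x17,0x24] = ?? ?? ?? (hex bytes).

#0 dst[0x23+4] := {0xfe,0xc0,0xdd,0xd2}
#1 dst[0x13+2] := {0x12,0x9c}
#2 dst[0x17+6] := {0xc4,0xfd,0x69,0x65,0x12,0x9c}
#3 dst[0x12+8] := {0x12,0x9c,0xe1,0x7f,0x72,0xb8,0x2a,0xcf}
#4 dst[0x21+5] := {0x2a,0xcf,0x65,0x12,0x9c}
query mem[0x00]=0xaf, mem[0x17]=0xb8, mem[0x24]=0x12

MEM[0x00,0x17,0x24] = af b8 12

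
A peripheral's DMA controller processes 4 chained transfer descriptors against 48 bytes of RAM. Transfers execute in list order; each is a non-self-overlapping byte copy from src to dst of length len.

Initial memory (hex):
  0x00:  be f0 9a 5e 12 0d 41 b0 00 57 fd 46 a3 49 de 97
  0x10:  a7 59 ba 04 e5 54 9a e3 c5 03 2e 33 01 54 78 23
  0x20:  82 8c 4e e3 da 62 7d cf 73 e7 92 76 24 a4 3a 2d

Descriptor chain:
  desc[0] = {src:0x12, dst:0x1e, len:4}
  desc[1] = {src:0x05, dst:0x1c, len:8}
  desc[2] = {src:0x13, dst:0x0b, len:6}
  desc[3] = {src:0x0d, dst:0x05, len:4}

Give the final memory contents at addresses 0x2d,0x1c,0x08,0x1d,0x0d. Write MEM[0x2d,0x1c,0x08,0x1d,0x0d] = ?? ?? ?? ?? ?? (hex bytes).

MEM[0x2d,0x1c,0x08,0x1d,0x0d] = a4 0d c5 41 54

#0 dst[0x1e+4] := {0xba,0x04,0xe5,0x54}
#1 dst[0x1c+8] := {0x0d,0x41,0xb0,0x00,0x57,0xfd,0x46,0xa3}
#2 dst[0x0b+6] := {0x04,0xe5,0x54,0x9a,0xe3,0xc5}
#3 dst[0x05+4] := {0x54,0x9a,0xe3,0xc5}
query mem[0x2d]=0xa4, mem[0x1c]=0x0d, mem[0x08]=0xc5, mem[0x1d]=0x41, mem[0x0d]=0x54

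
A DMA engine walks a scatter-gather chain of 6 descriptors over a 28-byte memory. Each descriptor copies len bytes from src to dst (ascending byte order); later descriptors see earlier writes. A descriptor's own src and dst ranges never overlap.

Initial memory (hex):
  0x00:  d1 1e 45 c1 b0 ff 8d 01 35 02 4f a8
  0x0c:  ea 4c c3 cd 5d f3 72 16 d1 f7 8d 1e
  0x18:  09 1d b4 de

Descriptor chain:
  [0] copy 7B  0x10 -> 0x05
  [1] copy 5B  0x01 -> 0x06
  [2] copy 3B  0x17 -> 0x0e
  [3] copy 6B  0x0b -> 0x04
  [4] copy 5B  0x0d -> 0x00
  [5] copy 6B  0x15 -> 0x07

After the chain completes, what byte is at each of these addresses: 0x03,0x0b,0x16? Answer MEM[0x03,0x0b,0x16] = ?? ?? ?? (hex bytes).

  after D0: wrote 7B at 0x05 = 5df37216d1f78d
  after D1: wrote 5B at 0x06 = 1e45c1b05d
  after D2: wrote 3B at 0x0e = 1e091d
  after D3: wrote 6B at 0x04 = 8dea4c1e091d
  after D4: wrote 5B at 0x00 = 4c1e091df3
  after D5: wrote 6B at 0x07 = f78d1e091db4
query mem[0x03]=0x1d, mem[0x0b]=0x1d, mem[0x16]=0x8d

MEM[0x03,0x0b,0x16] = 1d 1d 8d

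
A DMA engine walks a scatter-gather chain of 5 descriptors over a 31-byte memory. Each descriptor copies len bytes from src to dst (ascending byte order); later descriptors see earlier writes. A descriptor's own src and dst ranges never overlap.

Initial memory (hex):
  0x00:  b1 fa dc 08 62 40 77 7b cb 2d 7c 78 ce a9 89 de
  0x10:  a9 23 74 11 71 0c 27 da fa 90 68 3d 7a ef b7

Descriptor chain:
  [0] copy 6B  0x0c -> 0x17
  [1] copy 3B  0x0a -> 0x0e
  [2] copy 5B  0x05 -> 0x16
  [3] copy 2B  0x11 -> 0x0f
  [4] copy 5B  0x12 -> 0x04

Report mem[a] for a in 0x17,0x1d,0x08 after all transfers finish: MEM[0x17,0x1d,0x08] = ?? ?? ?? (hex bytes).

[0] 0x0c->0x17 len=6 : ce a9 89 de a9 23
[1] 0x0a->0x0e len=3 : 7c 78 ce
[2] 0x05->0x16 len=5 : 40 77 7b cb 2d
[3] 0x11->0x0f len=2 : 23 74
[4] 0x12->0x04 len=5 : 74 11 71 0c 40
query mem[0x17]=0x77, mem[0x1d]=0xef, mem[0x08]=0x40

MEM[0x17,0x1d,0x08] = 77 ef 40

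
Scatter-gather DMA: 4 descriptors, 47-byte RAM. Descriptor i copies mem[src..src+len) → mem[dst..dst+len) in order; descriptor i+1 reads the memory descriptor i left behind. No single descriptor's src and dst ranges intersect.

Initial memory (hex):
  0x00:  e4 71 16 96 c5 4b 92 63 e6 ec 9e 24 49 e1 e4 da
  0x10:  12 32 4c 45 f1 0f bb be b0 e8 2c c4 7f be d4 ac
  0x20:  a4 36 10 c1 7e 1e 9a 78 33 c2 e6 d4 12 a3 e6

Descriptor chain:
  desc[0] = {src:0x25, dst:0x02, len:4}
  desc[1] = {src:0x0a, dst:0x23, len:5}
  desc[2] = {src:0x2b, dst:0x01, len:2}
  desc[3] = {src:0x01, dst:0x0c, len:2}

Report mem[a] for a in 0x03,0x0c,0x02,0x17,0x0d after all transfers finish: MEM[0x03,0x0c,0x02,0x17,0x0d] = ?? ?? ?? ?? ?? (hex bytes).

MEM[0x03,0x0c,0x02,0x17,0x0d] = 9a d4 12 be 12

D0: mem[0x02..0x05] <- [1e 9a 78 33]
D1: mem[0x23..0x27] <- [9e 24 49 e1 e4]
D2: mem[0x01..0x02] <- [d4 12]
D3: mem[0x0c..0x0d] <- [d4 12]
query mem[0x03]=0x9a, mem[0x0c]=0xd4, mem[0x02]=0x12, mem[0x17]=0xbe, mem[0x0d]=0x12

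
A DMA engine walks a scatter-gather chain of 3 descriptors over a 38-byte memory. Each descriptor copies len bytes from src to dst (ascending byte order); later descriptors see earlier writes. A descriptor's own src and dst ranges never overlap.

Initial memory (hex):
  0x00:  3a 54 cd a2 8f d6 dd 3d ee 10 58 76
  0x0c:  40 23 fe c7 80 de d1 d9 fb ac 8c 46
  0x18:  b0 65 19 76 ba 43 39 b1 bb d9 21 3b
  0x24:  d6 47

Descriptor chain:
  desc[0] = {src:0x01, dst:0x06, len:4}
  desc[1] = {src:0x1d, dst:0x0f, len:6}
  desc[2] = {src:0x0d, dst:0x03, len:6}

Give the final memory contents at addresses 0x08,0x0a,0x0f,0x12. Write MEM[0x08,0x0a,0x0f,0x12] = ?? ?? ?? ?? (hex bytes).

[0] 0x01->0x06 len=4 : 54 cd a2 8f
[1] 0x1d->0x0f len=6 : 43 39 b1 bb d9 21
[2] 0x0d->0x03 len=6 : 23 fe 43 39 b1 bb
query mem[0x08]=0xbb, mem[0x0a]=0x58, mem[0x0f]=0x43, mem[0x12]=0xbb

MEM[0x08,0x0a,0x0f,0x12] = bb 58 43 bb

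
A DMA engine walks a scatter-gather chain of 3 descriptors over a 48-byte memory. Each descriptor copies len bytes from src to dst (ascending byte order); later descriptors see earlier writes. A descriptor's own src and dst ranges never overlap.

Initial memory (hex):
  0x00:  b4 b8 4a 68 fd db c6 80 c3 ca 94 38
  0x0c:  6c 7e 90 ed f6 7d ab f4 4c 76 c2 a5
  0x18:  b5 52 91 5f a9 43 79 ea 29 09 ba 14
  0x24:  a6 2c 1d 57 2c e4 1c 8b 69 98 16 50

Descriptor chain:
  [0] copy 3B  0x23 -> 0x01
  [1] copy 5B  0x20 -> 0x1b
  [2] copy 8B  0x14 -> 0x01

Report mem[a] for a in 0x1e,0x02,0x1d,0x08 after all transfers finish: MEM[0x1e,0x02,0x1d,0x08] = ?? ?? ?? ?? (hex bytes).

MEM[0x1e,0x02,0x1d,0x08] = 14 76 ba 29

  after D0: wrote 3B at 0x01 = 14a62c
  after D1: wrote 5B at 0x1b = 2909ba14a6
  after D2: wrote 8B at 0x01 = 4c76c2a5b5529129
query mem[0x1e]=0x14, mem[0x02]=0x76, mem[0x1d]=0xba, mem[0x08]=0x29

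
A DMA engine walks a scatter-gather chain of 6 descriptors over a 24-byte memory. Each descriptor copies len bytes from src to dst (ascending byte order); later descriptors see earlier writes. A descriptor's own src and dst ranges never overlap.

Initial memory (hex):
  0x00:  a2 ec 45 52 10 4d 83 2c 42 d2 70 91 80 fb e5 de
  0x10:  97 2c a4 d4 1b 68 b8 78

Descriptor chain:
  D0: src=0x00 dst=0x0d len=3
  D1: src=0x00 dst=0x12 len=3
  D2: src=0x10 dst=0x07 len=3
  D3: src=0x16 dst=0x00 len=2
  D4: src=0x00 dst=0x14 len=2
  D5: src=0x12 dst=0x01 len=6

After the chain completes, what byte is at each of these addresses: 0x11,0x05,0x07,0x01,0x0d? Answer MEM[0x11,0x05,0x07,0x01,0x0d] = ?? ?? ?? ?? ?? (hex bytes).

MEM[0x11,0x05,0x07,0x01,0x0d] = 2c b8 97 a2 a2

#0 dst[0x0d+3] := {0xa2,0xec,0x45}
#1 dst[0x12+3] := {0xa2,0xec,0x45}
#2 dst[0x07+3] := {0x97,0x2c,0xa2}
#3 dst[0x00+2] := {0xb8,0x78}
#4 dst[0x14+2] := {0xb8,0x78}
#5 dst[0x01+6] := {0xa2,0xec,0xb8,0x78,0xb8,0x78}
query mem[0x11]=0x2c, mem[0x05]=0xb8, mem[0x07]=0x97, mem[0x01]=0xa2, mem[0x0d]=0xa2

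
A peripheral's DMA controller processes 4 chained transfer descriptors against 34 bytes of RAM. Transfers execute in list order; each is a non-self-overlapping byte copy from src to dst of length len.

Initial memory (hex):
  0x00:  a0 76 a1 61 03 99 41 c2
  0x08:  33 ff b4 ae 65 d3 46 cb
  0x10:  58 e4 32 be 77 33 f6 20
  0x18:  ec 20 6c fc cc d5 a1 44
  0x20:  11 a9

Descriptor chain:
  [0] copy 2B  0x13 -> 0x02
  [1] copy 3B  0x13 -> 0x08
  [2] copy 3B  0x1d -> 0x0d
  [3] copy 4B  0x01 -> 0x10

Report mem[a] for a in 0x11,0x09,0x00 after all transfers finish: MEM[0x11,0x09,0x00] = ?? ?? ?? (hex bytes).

  after D0: wrote 2B at 0x02 = be77
  after D1: wrote 3B at 0x08 = be7733
  after D2: wrote 3B at 0x0d = d5a144
  after D3: wrote 4B at 0x10 = 76be7703
query mem[0x11]=0xbe, mem[0x09]=0x77, mem[0x00]=0xa0

MEM[0x11,0x09,0x00] = be 77 a0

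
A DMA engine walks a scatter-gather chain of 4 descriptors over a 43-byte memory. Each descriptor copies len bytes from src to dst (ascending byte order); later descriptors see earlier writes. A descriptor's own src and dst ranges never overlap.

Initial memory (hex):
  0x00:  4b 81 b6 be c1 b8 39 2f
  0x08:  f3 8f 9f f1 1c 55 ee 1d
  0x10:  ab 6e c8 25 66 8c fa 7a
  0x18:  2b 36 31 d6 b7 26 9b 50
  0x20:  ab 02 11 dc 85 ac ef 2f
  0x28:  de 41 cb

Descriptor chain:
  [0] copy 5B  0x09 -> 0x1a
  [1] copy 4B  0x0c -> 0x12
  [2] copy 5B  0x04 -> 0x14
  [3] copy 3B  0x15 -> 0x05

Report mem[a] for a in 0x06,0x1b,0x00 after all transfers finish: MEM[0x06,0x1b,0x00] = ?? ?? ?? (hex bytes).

MEM[0x06,0x1b,0x00] = 39 9f 4b

D0: mem[0x1a..0x1e] <- [8f 9f f1 1c 55]
D1: mem[0x12..0x15] <- [1c 55 ee 1d]
D2: mem[0x14..0x18] <- [c1 b8 39 2f f3]
D3: mem[0x05..0x07] <- [b8 39 2f]
query mem[0x06]=0x39, mem[0x1b]=0x9f, mem[0x00]=0x4b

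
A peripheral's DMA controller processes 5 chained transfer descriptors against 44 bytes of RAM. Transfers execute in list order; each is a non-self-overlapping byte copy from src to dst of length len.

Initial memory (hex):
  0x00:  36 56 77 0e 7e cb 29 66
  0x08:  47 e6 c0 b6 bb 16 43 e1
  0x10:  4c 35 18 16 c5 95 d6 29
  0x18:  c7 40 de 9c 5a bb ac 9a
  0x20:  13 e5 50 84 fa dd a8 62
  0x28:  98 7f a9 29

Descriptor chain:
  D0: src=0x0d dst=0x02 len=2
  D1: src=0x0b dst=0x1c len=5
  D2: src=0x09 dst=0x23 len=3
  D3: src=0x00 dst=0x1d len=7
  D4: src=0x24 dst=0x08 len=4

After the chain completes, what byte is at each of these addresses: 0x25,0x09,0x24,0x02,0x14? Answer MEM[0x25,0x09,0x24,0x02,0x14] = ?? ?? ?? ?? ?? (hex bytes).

#0 dst[0x02+2] := {0x16,0x43}
#1 dst[0x1c+5] := {0xb6,0xbb,0x16,0x43,0xe1}
#2 dst[0x23+3] := {0xe6,0xc0,0xb6}
#3 dst[0x1d+7] := {0x36,0x56,0x16,0x43,0x7e,0xcb,0x29}
#4 dst[0x08+4] := {0xc0,0xb6,0xa8,0x62}
query mem[0x25]=0xb6, mem[0x09]=0xb6, mem[0x24]=0xc0, mem[0x02]=0x16, mem[0x14]=0xc5

MEM[0x25,0x09,0x24,0x02,0x14] = b6 b6 c0 16 c5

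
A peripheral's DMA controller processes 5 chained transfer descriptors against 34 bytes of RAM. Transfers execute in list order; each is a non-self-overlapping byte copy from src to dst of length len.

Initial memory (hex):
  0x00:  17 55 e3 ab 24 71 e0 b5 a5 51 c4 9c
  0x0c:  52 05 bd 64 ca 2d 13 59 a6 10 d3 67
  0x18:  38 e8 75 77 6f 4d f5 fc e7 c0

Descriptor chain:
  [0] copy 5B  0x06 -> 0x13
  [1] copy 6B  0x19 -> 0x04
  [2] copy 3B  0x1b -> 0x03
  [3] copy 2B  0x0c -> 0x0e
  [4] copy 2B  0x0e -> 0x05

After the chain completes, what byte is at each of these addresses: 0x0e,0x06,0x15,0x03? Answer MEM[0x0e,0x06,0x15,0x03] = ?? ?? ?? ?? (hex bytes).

D0: mem[0x13..0x17] <- [e0 b5 a5 51 c4]
D1: mem[0x04..0x09] <- [e8 75 77 6f 4d f5]
D2: mem[0x03..0x05] <- [77 6f 4d]
D3: mem[0x0e..0x0f] <- [52 05]
D4: mem[0x05..0x06] <- [52 05]
query mem[0x0e]=0x52, mem[0x06]=0x05, mem[0x15]=0xa5, mem[0x03]=0x77

MEM[0x0e,0x06,0x15,0x03] = 52 05 a5 77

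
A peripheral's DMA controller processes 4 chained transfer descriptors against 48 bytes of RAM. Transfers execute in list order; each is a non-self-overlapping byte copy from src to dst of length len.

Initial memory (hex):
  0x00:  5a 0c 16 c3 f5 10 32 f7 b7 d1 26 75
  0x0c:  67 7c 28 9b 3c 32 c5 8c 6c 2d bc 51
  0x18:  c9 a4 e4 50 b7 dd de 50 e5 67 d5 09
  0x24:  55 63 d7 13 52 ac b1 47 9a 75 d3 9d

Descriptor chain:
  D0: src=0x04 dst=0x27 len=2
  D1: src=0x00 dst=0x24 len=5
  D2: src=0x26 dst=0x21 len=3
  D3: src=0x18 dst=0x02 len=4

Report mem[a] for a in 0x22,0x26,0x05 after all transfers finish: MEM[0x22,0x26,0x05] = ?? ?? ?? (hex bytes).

MEM[0x22,0x26,0x05] = c3 16 50

#0 dst[0x27+2] := {0xf5,0x10}
#1 dst[0x24+5] := {0x5a,0x0c,0x16,0xc3,0xf5}
#2 dst[0x21+3] := {0x16,0xc3,0xf5}
#3 dst[0x02+4] := {0xc9,0xa4,0xe4,0x50}
query mem[0x22]=0xc3, mem[0x26]=0x16, mem[0x05]=0x50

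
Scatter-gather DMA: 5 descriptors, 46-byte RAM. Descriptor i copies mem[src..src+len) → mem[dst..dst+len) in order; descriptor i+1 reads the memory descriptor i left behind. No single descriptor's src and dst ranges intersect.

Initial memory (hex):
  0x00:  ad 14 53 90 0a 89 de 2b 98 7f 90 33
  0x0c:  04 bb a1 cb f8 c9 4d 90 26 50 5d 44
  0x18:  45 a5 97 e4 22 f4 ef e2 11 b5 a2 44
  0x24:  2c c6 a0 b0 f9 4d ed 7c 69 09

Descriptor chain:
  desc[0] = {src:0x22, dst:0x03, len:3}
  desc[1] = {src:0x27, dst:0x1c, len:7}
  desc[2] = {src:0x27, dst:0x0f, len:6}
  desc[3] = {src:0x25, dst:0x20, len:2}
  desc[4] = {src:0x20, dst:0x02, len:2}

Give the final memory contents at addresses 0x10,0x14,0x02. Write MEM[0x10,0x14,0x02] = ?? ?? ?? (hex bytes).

MEM[0x10,0x14,0x02] = f9 69 c6

  after D0: wrote 3B at 0x03 = a2442c
  after D1: wrote 7B at 0x1c = b0f94ded7c6909
  after D2: wrote 6B at 0x0f = b0f94ded7c69
  after D3: wrote 2B at 0x20 = c6a0
  after D4: wrote 2B at 0x02 = c6a0
query mem[0x10]=0xf9, mem[0x14]=0x69, mem[0x02]=0xc6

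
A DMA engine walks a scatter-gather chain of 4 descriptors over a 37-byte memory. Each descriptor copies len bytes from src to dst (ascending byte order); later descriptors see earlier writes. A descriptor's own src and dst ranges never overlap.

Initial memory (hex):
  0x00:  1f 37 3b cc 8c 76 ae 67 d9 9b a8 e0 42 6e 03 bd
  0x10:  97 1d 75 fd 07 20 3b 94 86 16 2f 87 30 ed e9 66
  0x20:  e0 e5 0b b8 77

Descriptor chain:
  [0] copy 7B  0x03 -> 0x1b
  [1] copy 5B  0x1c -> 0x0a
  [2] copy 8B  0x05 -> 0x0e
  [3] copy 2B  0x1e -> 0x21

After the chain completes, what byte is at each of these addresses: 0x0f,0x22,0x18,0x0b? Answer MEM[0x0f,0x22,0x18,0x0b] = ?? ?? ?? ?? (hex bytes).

[0] 0x03->0x1b len=7 : cc 8c 76 ae 67 d9 9b
[1] 0x1c->0x0a len=5 : 8c 76 ae 67 d9
[2] 0x05->0x0e len=8 : 76 ae 67 d9 9b 8c 76 ae
[3] 0x1e->0x21 len=2 : ae 67
query mem[0x0f]=0xae, mem[0x22]=0x67, mem[0x18]=0x86, mem[0x0b]=0x76

MEM[0x0f,0x22,0x18,0x0b] = ae 67 86 76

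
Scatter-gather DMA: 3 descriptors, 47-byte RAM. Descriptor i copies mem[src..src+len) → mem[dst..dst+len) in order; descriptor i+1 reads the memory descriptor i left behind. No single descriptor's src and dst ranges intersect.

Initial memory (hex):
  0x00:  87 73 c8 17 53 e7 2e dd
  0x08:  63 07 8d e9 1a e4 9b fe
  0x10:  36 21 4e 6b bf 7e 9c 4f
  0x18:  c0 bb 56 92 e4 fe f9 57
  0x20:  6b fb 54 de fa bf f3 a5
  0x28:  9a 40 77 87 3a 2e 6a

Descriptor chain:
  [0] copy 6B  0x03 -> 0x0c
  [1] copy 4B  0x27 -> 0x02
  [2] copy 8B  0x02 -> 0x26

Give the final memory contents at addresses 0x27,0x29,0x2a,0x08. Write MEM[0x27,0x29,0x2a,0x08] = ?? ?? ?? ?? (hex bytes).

D0: mem[0x0c..0x11] <- [17 53 e7 2e dd 63]
D1: mem[0x02..0x05] <- [a5 9a 40 77]
D2: mem[0x26..0x2d] <- [a5 9a 40 77 2e dd 63 07]
query mem[0x27]=0x9a, mem[0x29]=0x77, mem[0x2a]=0x2e, mem[0x08]=0x63

MEM[0x27,0x29,0x2a,0x08] = 9a 77 2e 63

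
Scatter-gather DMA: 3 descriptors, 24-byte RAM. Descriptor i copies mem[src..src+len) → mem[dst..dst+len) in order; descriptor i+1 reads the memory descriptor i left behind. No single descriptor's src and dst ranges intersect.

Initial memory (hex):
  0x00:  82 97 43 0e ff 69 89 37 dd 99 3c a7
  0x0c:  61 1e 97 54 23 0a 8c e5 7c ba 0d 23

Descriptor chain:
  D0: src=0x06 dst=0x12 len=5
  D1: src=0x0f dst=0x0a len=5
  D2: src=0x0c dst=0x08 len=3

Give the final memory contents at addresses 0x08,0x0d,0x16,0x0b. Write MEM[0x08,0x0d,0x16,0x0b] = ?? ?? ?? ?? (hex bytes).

MEM[0x08,0x0d,0x16,0x0b] = 0a 89 3c 23

  after D0: wrote 5B at 0x12 = 8937dd993c
  after D1: wrote 5B at 0x0a = 54230a8937
  after D2: wrote 3B at 0x08 = 0a8937
query mem[0x08]=0x0a, mem[0x0d]=0x89, mem[0x16]=0x3c, mem[0x0b]=0x23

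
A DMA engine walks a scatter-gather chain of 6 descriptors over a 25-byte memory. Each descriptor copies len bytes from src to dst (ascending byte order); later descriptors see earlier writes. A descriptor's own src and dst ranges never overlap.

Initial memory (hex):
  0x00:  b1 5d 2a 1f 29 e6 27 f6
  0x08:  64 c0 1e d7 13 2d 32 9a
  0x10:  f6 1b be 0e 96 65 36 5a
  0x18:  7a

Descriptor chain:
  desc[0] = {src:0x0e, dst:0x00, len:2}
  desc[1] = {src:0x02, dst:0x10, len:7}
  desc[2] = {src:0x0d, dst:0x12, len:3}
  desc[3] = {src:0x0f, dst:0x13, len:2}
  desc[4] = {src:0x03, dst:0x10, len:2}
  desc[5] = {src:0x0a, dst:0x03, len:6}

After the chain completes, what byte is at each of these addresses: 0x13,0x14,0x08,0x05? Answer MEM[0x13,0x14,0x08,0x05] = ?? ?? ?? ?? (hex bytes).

MEM[0x13,0x14,0x08,0x05] = 9a 2a 9a 13

D0: mem[0x00..0x01] <- [32 9a]
D1: mem[0x10..0x16] <- [2a 1f 29 e6 27 f6 64]
D2: mem[0x12..0x14] <- [2d 32 9a]
D3: mem[0x13..0x14] <- [9a 2a]
D4: mem[0x10..0x11] <- [1f 29]
D5: mem[0x03..0x08] <- [1e d7 13 2d 32 9a]
query mem[0x13]=0x9a, mem[0x14]=0x2a, mem[0x08]=0x9a, mem[0x05]=0x13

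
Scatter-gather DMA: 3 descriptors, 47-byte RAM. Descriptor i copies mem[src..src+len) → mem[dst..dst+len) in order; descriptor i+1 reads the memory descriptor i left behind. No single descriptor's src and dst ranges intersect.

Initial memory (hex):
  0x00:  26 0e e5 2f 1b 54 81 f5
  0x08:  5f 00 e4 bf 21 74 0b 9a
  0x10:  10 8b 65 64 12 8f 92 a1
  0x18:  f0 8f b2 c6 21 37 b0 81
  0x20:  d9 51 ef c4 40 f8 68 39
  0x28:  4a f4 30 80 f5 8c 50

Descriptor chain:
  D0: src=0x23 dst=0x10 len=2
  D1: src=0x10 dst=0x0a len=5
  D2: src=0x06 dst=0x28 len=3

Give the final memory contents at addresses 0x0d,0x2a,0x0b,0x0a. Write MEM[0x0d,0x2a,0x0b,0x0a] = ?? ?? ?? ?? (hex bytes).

#0 dst[0x10+2] := {0xc4,0x40}
#1 dst[0x0a+5] := {0xc4,0x40,0x65,0x64,0x12}
#2 dst[0x28+3] := {0x81,0xf5,0x5f}
query mem[0x0d]=0x64, mem[0x2a]=0x5f, mem[0x0b]=0x40, mem[0x0a]=0xc4

MEM[0x0d,0x2a,0x0b,0x0a] = 64 5f 40 c4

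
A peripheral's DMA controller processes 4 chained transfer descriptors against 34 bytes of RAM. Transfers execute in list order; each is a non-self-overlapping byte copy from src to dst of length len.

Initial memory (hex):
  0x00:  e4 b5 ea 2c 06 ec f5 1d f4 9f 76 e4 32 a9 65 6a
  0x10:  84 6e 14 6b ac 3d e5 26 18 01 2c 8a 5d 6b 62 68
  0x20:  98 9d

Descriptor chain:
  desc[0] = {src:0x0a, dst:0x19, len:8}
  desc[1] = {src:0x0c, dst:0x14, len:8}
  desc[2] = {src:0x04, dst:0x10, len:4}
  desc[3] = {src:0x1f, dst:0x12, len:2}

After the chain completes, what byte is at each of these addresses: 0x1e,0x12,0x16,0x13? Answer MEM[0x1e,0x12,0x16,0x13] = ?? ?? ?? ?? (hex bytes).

MEM[0x1e,0x12,0x16,0x13] = 6a 84 65 6e

  after D0: wrote 8B at 0x19 = 76e432a9656a846e
  after D1: wrote 8B at 0x14 = 32a9656a846e146b
  after D2: wrote 4B at 0x10 = 06ecf51d
  after D3: wrote 2B at 0x12 = 846e
query mem[0x1e]=0x6a, mem[0x12]=0x84, mem[0x16]=0x65, mem[0x13]=0x6e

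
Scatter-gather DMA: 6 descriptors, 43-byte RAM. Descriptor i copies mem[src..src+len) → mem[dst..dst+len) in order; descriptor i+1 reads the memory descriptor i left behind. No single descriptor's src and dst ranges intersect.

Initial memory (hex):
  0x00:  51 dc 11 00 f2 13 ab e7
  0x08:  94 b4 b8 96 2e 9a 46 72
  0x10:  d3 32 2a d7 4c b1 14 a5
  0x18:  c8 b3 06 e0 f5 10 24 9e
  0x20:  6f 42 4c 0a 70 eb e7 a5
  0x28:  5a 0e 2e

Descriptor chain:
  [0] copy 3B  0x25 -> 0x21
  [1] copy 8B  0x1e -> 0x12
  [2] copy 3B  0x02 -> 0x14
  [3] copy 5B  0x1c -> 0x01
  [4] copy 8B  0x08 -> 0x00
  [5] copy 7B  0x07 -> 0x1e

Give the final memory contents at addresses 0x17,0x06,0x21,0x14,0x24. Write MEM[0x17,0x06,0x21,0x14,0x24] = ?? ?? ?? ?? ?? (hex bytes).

MEM[0x17,0x06,0x21,0x14,0x24] = a5 46 b8 11 9a

[0] 0x25->0x21 len=3 : eb e7 a5
[1] 0x1e->0x12 len=8 : 24 9e 6f eb e7 a5 70 eb
[2] 0x02->0x14 len=3 : 11 00 f2
[3] 0x1c->0x01 len=5 : f5 10 24 9e 6f
[4] 0x08->0x00 len=8 : 94 b4 b8 96 2e 9a 46 72
[5] 0x07->0x1e len=7 : 72 94 b4 b8 96 2e 9a
query mem[0x17]=0xa5, mem[0x06]=0x46, mem[0x21]=0xb8, mem[0x14]=0x11, mem[0x24]=0x9a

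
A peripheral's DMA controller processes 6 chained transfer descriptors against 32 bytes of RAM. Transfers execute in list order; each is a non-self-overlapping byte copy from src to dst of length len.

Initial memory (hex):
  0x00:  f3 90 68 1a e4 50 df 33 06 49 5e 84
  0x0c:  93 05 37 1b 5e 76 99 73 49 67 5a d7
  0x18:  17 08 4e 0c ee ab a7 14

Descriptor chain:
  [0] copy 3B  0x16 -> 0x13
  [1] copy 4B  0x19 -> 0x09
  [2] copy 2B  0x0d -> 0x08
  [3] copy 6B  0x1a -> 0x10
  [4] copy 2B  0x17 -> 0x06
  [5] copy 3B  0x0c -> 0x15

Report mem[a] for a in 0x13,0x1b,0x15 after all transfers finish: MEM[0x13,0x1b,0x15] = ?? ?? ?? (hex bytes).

  after D0: wrote 3B at 0x13 = 5ad717
  after D1: wrote 4B at 0x09 = 084e0cee
  after D2: wrote 2B at 0x08 = 0537
  after D3: wrote 6B at 0x10 = 4e0ceeaba714
  after D4: wrote 2B at 0x06 = d717
  after D5: wrote 3B at 0x15 = ee0537
query mem[0x13]=0xab, mem[0x1b]=0x0c, mem[0x15]=0xee

MEM[0x13,0x1b,0x15] = ab 0c ee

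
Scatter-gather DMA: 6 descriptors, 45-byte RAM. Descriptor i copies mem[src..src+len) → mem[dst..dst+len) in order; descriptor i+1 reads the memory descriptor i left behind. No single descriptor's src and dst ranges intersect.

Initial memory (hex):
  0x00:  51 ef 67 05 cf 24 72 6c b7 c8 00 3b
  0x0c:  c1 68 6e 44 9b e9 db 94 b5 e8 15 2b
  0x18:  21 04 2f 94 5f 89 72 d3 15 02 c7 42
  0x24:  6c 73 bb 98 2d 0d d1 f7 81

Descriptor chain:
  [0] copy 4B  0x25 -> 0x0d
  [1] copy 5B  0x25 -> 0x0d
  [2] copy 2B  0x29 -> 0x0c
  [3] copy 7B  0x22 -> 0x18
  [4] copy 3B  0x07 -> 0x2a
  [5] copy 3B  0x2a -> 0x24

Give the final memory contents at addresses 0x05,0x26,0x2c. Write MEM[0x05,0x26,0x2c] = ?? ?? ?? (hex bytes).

MEM[0x05,0x26,0x2c] = 24 c8 c8

[0] 0x25->0x0d len=4 : 73 bb 98 2d
[1] 0x25->0x0d len=5 : 73 bb 98 2d 0d
[2] 0x29->0x0c len=2 : 0d d1
[3] 0x22->0x18 len=7 : c7 42 6c 73 bb 98 2d
[4] 0x07->0x2a len=3 : 6c b7 c8
[5] 0x2a->0x24 len=3 : 6c b7 c8
query mem[0x05]=0x24, mem[0x26]=0xc8, mem[0x2c]=0xc8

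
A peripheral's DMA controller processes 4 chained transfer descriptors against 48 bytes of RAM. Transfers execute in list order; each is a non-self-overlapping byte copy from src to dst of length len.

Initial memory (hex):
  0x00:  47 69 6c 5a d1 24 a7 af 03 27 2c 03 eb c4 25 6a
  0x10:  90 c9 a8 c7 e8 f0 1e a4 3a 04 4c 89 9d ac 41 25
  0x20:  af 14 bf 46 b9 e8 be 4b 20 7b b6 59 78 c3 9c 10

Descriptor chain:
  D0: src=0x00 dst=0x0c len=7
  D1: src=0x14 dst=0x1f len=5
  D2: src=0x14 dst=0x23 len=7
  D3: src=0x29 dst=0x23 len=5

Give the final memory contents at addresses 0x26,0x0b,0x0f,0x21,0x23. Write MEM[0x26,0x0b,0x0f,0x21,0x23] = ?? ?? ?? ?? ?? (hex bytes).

MEM[0x26,0x0b,0x0f,0x21,0x23] = 78 03 5a 1e 4c

  after D0: wrote 7B at 0x0c = 47696c5ad124a7
  after D1: wrote 5B at 0x1f = e8f01ea43a
  after D2: wrote 7B at 0x23 = e8f01ea43a044c
  after D3: wrote 5B at 0x23 = 4cb65978c3
query mem[0x26]=0x78, mem[0x0b]=0x03, mem[0x0f]=0x5a, mem[0x21]=0x1e, mem[0x23]=0x4c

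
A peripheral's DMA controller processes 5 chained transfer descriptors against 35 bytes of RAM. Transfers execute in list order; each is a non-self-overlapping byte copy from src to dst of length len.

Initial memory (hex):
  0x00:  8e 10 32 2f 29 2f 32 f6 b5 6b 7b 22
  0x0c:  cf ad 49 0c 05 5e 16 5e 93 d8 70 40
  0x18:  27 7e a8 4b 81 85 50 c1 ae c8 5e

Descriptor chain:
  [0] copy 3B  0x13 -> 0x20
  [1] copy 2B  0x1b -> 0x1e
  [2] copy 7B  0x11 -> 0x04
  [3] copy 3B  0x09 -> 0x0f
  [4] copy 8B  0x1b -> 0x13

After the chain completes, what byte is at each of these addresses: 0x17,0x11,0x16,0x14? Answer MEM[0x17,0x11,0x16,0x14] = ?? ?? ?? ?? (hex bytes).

  after D0: wrote 3B at 0x20 = 5e93d8
  after D1: wrote 2B at 0x1e = 4b81
  after D2: wrote 7B at 0x04 = 5e165e93d87040
  after D3: wrote 3B at 0x0f = 704022
  after D4: wrote 8B at 0x13 = 4b81854b815e93d8
query mem[0x17]=0x81, mem[0x11]=0x22, mem[0x16]=0x4b, mem[0x14]=0x81

MEM[0x17,0x11,0x16,0x14] = 81 22 4b 81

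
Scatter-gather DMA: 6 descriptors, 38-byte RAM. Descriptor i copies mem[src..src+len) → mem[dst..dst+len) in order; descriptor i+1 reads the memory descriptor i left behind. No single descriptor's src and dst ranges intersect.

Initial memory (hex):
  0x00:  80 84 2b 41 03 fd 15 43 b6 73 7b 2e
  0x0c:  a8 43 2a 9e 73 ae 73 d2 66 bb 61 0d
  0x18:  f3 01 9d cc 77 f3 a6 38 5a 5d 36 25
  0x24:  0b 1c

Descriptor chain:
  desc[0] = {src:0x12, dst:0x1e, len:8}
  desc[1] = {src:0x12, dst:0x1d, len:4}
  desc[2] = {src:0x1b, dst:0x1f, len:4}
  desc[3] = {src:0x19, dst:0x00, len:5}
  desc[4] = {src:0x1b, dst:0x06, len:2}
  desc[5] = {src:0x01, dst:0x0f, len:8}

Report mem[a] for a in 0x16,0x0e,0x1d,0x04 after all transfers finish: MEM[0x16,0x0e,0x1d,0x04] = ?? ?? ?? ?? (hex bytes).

  after D0: wrote 8B at 0x1e = 73d266bb610df301
  after D1: wrote 4B at 0x1d = 73d266bb
  after D2: wrote 4B at 0x1f = cc7773d2
  after D3: wrote 5B at 0x00 = 019dcc7773
  after D4: wrote 2B at 0x06 = cc77
  after D5: wrote 8B at 0x0f = 9dcc7773fdcc77b6
query mem[0x16]=0xb6, mem[0x0e]=0x2a, mem[0x1d]=0x73, mem[0x04]=0x73

MEM[0x16,0x0e,0x1d,0x04] = b6 2a 73 73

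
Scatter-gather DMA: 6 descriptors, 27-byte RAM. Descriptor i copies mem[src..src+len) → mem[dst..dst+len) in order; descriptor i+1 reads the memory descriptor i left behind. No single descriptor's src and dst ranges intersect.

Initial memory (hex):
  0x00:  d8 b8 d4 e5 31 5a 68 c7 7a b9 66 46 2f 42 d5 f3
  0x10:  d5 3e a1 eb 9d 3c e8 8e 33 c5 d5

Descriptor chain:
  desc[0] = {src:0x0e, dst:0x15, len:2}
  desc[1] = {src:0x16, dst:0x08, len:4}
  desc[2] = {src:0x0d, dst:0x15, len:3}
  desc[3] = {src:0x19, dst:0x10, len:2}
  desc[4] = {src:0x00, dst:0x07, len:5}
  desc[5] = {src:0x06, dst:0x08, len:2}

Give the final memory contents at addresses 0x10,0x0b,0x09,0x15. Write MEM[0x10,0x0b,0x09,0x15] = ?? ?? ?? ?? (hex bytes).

#0 dst[0x15+2] := {0xd5,0xf3}
#1 dst[0x08+4] := {0xf3,0x8e,0x33,0xc5}
#2 dst[0x15+3] := {0x42,0xd5,0xf3}
#3 dst[0x10+2] := {0xc5,0xd5}
#4 dst[0x07+5] := {0xd8,0xb8,0xd4,0xe5,0x31}
#5 dst[0x08+2] := {0x68,0xd8}
query mem[0x10]=0xc5, mem[0x0b]=0x31, mem[0x09]=0xd8, mem[0x15]=0x42

MEM[0x10,0x0b,0x09,0x15] = c5 31 d8 42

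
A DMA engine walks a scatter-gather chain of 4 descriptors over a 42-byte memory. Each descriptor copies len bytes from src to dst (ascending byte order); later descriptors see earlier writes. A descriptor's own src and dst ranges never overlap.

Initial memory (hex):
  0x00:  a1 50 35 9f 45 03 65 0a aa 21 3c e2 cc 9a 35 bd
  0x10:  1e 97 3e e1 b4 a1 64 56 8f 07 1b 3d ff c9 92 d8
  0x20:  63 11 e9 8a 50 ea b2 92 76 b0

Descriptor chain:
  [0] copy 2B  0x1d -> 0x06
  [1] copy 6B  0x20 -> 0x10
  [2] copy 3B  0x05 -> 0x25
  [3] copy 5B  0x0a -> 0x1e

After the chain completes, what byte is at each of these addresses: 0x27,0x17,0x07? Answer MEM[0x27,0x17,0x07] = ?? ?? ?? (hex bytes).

#0 dst[0x06+2] := {0xc9,0x92}
#1 dst[0x10+6] := {0x63,0x11,0xe9,0x8a,0x50,0xea}
#2 dst[0x25+3] := {0x03,0xc9,0x92}
#3 dst[0x1e+5] := {0x3c,0xe2,0xcc,0x9a,0x35}
query mem[0x27]=0x92, mem[0x17]=0x56, mem[0x07]=0x92

MEM[0x27,0x17,0x07] = 92 56 92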